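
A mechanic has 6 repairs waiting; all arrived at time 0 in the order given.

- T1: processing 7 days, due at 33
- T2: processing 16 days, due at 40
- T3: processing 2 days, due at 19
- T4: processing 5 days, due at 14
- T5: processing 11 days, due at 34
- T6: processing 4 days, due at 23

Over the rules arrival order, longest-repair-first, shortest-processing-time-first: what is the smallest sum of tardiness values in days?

FIFO (arrival order): T1 T2 T3 T4 T5 T6.
T1: 0→7, due 33, tardiness 0
T2: 7→23, due 40, tardiness 0
T3: 23→25, due 19, tardiness 6
T4: 25→30, due 14, tardiness 16
T5: 30→41, due 34, tardiness 7
T6: 41→45, due 23, tardiness 22
Sum = 0+0+6+16+7+22 = 51.
LPT (decreasing processing time): T2 T5 T1 T4 T6 T3.
T2: 0→16, due 40, tardiness 0
T5: 16→27, due 34, tardiness 0
T1: 27→34, due 33, tardiness 1
T4: 34→39, due 14, tardiness 25
T6: 39→43, due 23, tardiness 20
T3: 43→45, due 19, tardiness 26
Sum = 0+0+1+25+20+26 = 72.
SPT (increasing processing time): T3 T6 T4 T1 T5 T2.
T3: 0→2, due 19, tardiness 0
T6: 2→6, due 23, tardiness 0
T4: 6→11, due 14, tardiness 0
T1: 11→18, due 33, tardiness 0
T5: 18→29, due 34, tardiness 0
T2: 29→45, due 40, tardiness 5
Sum = 0+0+0+0+0+5 = 5.
FIFO 51, LPT 72, SPT 5 → minimum 5.

5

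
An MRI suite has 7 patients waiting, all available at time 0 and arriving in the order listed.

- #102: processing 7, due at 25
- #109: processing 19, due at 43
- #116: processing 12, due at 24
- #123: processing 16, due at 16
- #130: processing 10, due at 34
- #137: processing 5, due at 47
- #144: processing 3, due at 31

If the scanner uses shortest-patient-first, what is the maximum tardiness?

37

SPT (increasing processing time): #144 #137 #102 #130 #116 #123 #109.
#144: 0→3, due 31, tardiness 0
#137: 3→8, due 47, tardiness 0
#102: 8→15, due 25, tardiness 0
#130: 15→25, due 34, tardiness 0
#116: 25→37, due 24, tardiness 13
#123: 37→53, due 16, tardiness 37
#109: 53→72, due 43, tardiness 29
Maximum = 37.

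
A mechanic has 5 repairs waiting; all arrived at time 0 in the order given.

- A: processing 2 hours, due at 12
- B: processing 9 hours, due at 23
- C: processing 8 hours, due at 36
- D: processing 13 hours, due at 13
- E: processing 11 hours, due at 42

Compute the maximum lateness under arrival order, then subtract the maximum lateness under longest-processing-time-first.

-12

FIFO (arrival order): A B C D E.
A: 0→2, due 12, lateness -10
B: 2→11, due 23, lateness -12
C: 11→19, due 36, lateness -17
D: 19→32, due 13, lateness 19
E: 32→43, due 42, lateness 1
Maximum = 19.
LPT (decreasing processing time): D E B C A.
D: 0→13, due 13, lateness 0
E: 13→24, due 42, lateness -18
B: 24→33, due 23, lateness 10
C: 33→41, due 36, lateness 5
A: 41→43, due 12, lateness 31
Maximum = 31.
Difference = 19 − 31 = -12.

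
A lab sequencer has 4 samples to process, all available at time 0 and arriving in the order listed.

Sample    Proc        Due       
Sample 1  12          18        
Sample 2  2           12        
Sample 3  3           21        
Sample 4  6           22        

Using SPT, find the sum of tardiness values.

5

SPT (increasing processing time): Sample 2 Sample 3 Sample 4 Sample 1.
Sample 2: 0→2, due 12, tardiness 0
Sample 3: 2→5, due 21, tardiness 0
Sample 4: 5→11, due 22, tardiness 0
Sample 1: 11→23, due 18, tardiness 5
Sum = 0+0+0+5 = 5.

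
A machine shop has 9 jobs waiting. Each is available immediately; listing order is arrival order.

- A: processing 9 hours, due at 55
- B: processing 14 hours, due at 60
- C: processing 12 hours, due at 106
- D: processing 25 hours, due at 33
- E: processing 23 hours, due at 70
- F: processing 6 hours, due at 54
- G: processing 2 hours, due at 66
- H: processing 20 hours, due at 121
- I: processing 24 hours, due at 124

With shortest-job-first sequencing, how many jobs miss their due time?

SPT (increasing processing time): G F A C B H E I D.
G: 0→2, due 66, tardiness 0
F: 2→8, due 54, tardiness 0
A: 8→17, due 55, tardiness 0
C: 17→29, due 106, tardiness 0
B: 29→43, due 60, tardiness 0
H: 43→63, due 121, tardiness 0
E: 63→86, due 70, tardiness 16
I: 86→110, due 124, tardiness 0
D: 110→135, due 33, tardiness 102
Late jobs: 2.

2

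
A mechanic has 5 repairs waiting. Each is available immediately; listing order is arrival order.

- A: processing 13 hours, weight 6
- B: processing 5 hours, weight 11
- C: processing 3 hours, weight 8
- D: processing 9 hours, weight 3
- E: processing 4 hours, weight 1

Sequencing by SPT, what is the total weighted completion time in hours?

430

SPT (increasing processing time): C E B D A.
C: finishes 3, weight 8, w·C = 24
E: finishes 7, weight 1, w·C = 7
B: finishes 12, weight 11, w·C = 132
D: finishes 21, weight 3, w·C = 63
A: finishes 34, weight 6, w·C = 204
Sum = 24+7+132+63+204 = 430.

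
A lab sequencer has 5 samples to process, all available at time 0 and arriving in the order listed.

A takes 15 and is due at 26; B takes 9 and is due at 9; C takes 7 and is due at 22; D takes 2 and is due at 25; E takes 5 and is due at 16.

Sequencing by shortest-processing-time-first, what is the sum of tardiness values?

26

SPT (increasing processing time): D E C B A.
D: 0→2, due 25, tardiness 0
E: 2→7, due 16, tardiness 0
C: 7→14, due 22, tardiness 0
B: 14→23, due 9, tardiness 14
A: 23→38, due 26, tardiness 12
Sum = 0+0+0+14+12 = 26.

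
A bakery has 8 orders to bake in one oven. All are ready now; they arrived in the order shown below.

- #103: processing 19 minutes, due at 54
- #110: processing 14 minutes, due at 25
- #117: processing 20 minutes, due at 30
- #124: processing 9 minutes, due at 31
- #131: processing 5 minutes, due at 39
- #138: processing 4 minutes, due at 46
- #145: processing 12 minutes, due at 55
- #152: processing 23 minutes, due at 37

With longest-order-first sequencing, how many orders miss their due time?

7

LPT (decreasing processing time): #152 #117 #103 #110 #145 #124 #131 #138.
#152: 0→23, due 37, tardiness 0
#117: 23→43, due 30, tardiness 13
#103: 43→62, due 54, tardiness 8
#110: 62→76, due 25, tardiness 51
#145: 76→88, due 55, tardiness 33
#124: 88→97, due 31, tardiness 66
#131: 97→102, due 39, tardiness 63
#138: 102→106, due 46, tardiness 60
Late orders: 7.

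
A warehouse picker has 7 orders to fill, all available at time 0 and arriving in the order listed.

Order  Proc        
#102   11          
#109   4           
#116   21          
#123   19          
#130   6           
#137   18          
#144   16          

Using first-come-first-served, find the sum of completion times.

352

FIFO (arrival order): #102 #109 #116 #123 #130 #137 #144.
#102: 0→11
#109: 11→15
#116: 15→36
#123: 36→55
#130: 55→61
#137: 61→79
#144: 79→95
Sum = 11+15+36+55+61+79+95 = 352.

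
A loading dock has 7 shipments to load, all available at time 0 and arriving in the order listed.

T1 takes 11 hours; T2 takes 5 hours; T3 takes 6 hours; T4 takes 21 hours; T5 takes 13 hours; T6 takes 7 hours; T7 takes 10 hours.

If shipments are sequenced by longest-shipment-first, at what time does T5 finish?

34

LPT (decreasing processing time): T4 T5 T1 T7 T6 T3 T2.
T4: 0→21
T5: 21→34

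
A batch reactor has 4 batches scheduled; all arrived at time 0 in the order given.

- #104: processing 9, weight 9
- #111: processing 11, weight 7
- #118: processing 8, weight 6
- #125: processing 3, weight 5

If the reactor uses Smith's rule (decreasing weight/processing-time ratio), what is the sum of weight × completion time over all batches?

460

WSPT (decreasing weight/processing-time ratio): #125 #104 #118 #111.
#125: finishes 3, weight 5, w·C = 15
#104: finishes 12, weight 9, w·C = 108
#118: finishes 20, weight 6, w·C = 120
#111: finishes 31, weight 7, w·C = 217
Sum = 15+108+120+217 = 460.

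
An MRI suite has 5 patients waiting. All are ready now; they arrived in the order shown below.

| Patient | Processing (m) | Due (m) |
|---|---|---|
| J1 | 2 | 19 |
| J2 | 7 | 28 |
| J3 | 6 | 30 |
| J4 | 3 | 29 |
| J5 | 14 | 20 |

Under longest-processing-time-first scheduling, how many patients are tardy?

LPT (decreasing processing time): J5 J2 J3 J4 J1.
J5: 0→14, due 20, tardiness 0
J2: 14→21, due 28, tardiness 0
J3: 21→27, due 30, tardiness 0
J4: 27→30, due 29, tardiness 1
J1: 30→32, due 19, tardiness 13
Late patients: 2.

2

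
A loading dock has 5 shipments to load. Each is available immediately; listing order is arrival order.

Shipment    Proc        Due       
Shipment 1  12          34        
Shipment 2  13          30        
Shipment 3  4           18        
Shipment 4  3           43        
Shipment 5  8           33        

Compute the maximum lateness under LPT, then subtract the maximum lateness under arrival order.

LPT (decreasing processing time): Shipment 2 Shipment 1 Shipment 5 Shipment 3 Shipment 4.
Shipment 2: 0→13, due 30, lateness -17
Shipment 1: 13→25, due 34, lateness -9
Shipment 5: 25→33, due 33, lateness 0
Shipment 3: 33→37, due 18, lateness 19
Shipment 4: 37→40, due 43, lateness -3
Maximum = 19.
FIFO (arrival order): Shipment 1 Shipment 2 Shipment 3 Shipment 4 Shipment 5.
Shipment 1: 0→12, due 34, lateness -22
Shipment 2: 12→25, due 30, lateness -5
Shipment 3: 25→29, due 18, lateness 11
Shipment 4: 29→32, due 43, lateness -11
Shipment 5: 32→40, due 33, lateness 7
Maximum = 11.
Difference = 19 − 11 = 8.

8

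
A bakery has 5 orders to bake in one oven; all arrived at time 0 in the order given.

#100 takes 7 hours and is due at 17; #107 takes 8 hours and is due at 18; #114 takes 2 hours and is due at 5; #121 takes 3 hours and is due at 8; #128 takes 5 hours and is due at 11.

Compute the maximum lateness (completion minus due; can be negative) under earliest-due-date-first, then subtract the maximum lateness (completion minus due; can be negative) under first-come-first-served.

-7

EDD (increasing due date): #114 #121 #128 #100 #107.
#114: 0→2, due 5, lateness -3
#121: 2→5, due 8, lateness -3
#128: 5→10, due 11, lateness -1
#100: 10→17, due 17, lateness 0
#107: 17→25, due 18, lateness 7
Maximum = 7.
FIFO (arrival order): #100 #107 #114 #121 #128.
#100: 0→7, due 17, lateness -10
#107: 7→15, due 18, lateness -3
#114: 15→17, due 5, lateness 12
#121: 17→20, due 8, lateness 12
#128: 20→25, due 11, lateness 14
Maximum = 14.
Difference = 7 − 14 = -7.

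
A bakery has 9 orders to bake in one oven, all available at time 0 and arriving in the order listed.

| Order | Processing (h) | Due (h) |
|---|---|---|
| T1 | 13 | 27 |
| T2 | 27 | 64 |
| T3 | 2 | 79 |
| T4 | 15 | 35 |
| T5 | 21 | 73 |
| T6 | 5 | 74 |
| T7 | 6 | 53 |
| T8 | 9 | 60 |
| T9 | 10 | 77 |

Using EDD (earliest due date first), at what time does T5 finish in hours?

EDD (increasing due date): T1 T4 T7 T8 T2 T5 T6 T9 T3.
T1: 0→13
T4: 13→28
T7: 28→34
T8: 34→43
T2: 43→70
T5: 70→91

91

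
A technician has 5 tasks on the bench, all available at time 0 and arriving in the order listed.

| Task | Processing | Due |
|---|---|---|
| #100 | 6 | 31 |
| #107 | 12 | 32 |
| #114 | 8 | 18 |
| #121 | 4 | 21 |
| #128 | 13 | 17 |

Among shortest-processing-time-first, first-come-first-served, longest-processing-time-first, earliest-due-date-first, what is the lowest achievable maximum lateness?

SPT (increasing processing time): #121 #100 #114 #107 #128.
#121: 0→4, due 21, lateness -17
#100: 4→10, due 31, lateness -21
#114: 10→18, due 18, lateness 0
#107: 18→30, due 32, lateness -2
#128: 30→43, due 17, lateness 26
Maximum = 26.
FIFO (arrival order): #100 #107 #114 #121 #128.
#100: 0→6, due 31, lateness -25
#107: 6→18, due 32, lateness -14
#114: 18→26, due 18, lateness 8
#121: 26→30, due 21, lateness 9
#128: 30→43, due 17, lateness 26
Maximum = 26.
LPT (decreasing processing time): #128 #107 #114 #100 #121.
#128: 0→13, due 17, lateness -4
#107: 13→25, due 32, lateness -7
#114: 25→33, due 18, lateness 15
#100: 33→39, due 31, lateness 8
#121: 39→43, due 21, lateness 22
Maximum = 22.
EDD (increasing due date): #128 #114 #121 #100 #107.
#128: 0→13, due 17, lateness -4
#114: 13→21, due 18, lateness 3
#121: 21→25, due 21, lateness 4
#100: 25→31, due 31, lateness 0
#107: 31→43, due 32, lateness 11
Maximum = 11.
SPT 26, FIFO 26, LPT 22, EDD 11 → minimum 11.

11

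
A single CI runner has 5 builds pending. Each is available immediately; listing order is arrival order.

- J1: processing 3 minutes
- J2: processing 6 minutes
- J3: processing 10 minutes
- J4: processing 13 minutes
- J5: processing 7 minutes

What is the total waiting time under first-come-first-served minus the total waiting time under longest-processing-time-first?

-39

FIFO (arrival order): J1 J2 J3 J4 J5.
J1: waits 0, runs 0→3
J2: waits 3, runs 3→9
J3: waits 9, runs 9→19
J4: waits 19, runs 19→32
J5: waits 32, runs 32→39
Sum = 0+3+9+19+32 = 63.
LPT (decreasing processing time): J4 J3 J5 J2 J1.
J4: waits 0, runs 0→13
J3: waits 13, runs 13→23
J5: waits 23, runs 23→30
J2: waits 30, runs 30→36
J1: waits 36, runs 36→39
Sum = 0+13+23+30+36 = 102.
Difference = 63 − 102 = -39.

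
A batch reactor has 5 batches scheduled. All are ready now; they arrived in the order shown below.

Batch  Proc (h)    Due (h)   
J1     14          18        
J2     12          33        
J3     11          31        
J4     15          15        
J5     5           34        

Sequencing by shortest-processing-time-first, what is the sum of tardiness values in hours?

SPT (increasing processing time): J5 J3 J2 J1 J4.
J5: 0→5, due 34, tardiness 0
J3: 5→16, due 31, tardiness 0
J2: 16→28, due 33, tardiness 0
J1: 28→42, due 18, tardiness 24
J4: 42→57, due 15, tardiness 42
Sum = 0+0+0+24+42 = 66.

66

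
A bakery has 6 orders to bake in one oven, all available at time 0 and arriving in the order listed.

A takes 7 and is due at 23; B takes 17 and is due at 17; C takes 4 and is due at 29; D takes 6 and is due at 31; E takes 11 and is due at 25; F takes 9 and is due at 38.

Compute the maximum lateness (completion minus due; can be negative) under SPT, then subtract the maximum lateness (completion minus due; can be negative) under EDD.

SPT (increasing processing time): C D A F E B.
C: 0→4, due 29, lateness -25
D: 4→10, due 31, lateness -21
A: 10→17, due 23, lateness -6
F: 17→26, due 38, lateness -12
E: 26→37, due 25, lateness 12
B: 37→54, due 17, lateness 37
Maximum = 37.
EDD (increasing due date): B A E C D F.
B: 0→17, due 17, lateness 0
A: 17→24, due 23, lateness 1
E: 24→35, due 25, lateness 10
C: 35→39, due 29, lateness 10
D: 39→45, due 31, lateness 14
F: 45→54, due 38, lateness 16
Maximum = 16.
Difference = 37 − 16 = 21.

21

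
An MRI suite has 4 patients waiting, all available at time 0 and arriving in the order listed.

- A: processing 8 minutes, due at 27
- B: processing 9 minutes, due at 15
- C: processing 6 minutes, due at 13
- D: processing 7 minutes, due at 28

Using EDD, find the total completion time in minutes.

74

EDD (increasing due date): C B A D.
C: 0→6
B: 6→15
A: 15→23
D: 23→30
Sum = 6+15+23+30 = 74.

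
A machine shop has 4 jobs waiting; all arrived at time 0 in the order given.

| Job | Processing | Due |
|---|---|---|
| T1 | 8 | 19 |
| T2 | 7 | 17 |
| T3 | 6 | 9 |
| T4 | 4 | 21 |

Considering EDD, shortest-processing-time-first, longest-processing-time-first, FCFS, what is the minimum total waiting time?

EDD (increasing due date): T3 T2 T1 T4.
T3: waits 0, runs 0→6
T2: waits 6, runs 6→13
T1: waits 13, runs 13→21
T4: waits 21, runs 21→25
Sum = 0+6+13+21 = 40.
SPT (increasing processing time): T4 T3 T2 T1.
T4: waits 0, runs 0→4
T3: waits 4, runs 4→10
T2: waits 10, runs 10→17
T1: waits 17, runs 17→25
Sum = 0+4+10+17 = 31.
LPT (decreasing processing time): T1 T2 T3 T4.
T1: waits 0, runs 0→8
T2: waits 8, runs 8→15
T3: waits 15, runs 15→21
T4: waits 21, runs 21→25
Sum = 0+8+15+21 = 44.
FIFO (arrival order): T1 T2 T3 T4.
T1: waits 0, runs 0→8
T2: waits 8, runs 8→15
T3: waits 15, runs 15→21
T4: waits 21, runs 21→25
Sum = 0+8+15+21 = 44.
EDD 40, SPT 31, LPT 44, FIFO 44 → minimum 31.

31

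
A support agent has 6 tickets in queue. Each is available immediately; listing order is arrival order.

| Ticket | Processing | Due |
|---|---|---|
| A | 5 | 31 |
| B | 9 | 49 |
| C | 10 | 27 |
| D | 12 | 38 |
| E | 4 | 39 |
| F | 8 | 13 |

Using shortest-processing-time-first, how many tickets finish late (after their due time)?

3

SPT (increasing processing time): E A F B C D.
E: 0→4, due 39, tardiness 0
A: 4→9, due 31, tardiness 0
F: 9→17, due 13, tardiness 4
B: 17→26, due 49, tardiness 0
C: 26→36, due 27, tardiness 9
D: 36→48, due 38, tardiness 10
Late tickets: 3.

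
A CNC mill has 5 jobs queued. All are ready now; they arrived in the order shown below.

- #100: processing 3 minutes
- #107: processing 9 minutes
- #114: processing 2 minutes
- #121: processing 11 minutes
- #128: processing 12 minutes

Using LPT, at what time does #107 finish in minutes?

32

LPT (decreasing processing time): #128 #121 #107 #100 #114.
#128: 0→12
#121: 12→23
#107: 23→32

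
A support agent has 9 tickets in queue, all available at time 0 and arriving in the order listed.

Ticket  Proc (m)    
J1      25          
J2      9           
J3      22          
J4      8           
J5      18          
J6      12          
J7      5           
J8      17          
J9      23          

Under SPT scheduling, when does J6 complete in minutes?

34

SPT (increasing processing time): J7 J4 J2 J6 J8 J5 J3 J9 J1.
J7: 0→5
J4: 5→13
J2: 13→22
J6: 22→34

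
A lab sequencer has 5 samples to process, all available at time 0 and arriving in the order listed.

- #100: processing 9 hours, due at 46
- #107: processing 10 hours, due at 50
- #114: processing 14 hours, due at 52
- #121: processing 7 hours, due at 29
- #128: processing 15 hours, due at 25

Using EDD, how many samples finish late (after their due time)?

1

EDD (increasing due date): #128 #121 #100 #107 #114.
#128: 0→15, due 25, tardiness 0
#121: 15→22, due 29, tardiness 0
#100: 22→31, due 46, tardiness 0
#107: 31→41, due 50, tardiness 0
#114: 41→55, due 52, tardiness 3
Late samples: 1.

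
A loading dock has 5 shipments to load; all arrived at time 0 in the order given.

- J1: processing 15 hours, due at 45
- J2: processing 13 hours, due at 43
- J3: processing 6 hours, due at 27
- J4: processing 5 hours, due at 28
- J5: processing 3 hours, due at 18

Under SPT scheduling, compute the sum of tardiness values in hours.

SPT (increasing processing time): J5 J4 J3 J2 J1.
J5: 0→3, due 18, tardiness 0
J4: 3→8, due 28, tardiness 0
J3: 8→14, due 27, tardiness 0
J2: 14→27, due 43, tardiness 0
J1: 27→42, due 45, tardiness 0
Sum = 0+0+0+0+0 = 0.

0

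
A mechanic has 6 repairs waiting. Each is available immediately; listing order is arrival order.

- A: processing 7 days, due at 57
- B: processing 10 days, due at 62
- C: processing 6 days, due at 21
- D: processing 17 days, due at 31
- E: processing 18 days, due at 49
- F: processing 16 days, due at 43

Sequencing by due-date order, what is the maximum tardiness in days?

EDD (increasing due date): C D F E A B.
C: 0→6, due 21, tardiness 0
D: 6→23, due 31, tardiness 0
F: 23→39, due 43, tardiness 0
E: 39→57, due 49, tardiness 8
A: 57→64, due 57, tardiness 7
B: 64→74, due 62, tardiness 12
Maximum = 12.

12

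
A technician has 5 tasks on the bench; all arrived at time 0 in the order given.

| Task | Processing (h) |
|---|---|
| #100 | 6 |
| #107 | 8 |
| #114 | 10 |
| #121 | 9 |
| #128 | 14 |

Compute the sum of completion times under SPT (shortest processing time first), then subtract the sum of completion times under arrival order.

SPT (increasing processing time): #100 #107 #121 #114 #128.
#100: 0→6
#107: 6→14
#121: 14→23
#114: 23→33
#128: 33→47
Sum = 6+14+23+33+47 = 123.
FIFO (arrival order): #100 #107 #114 #121 #128.
#100: 0→6
#107: 6→14
#114: 14→24
#121: 24→33
#128: 33→47
Sum = 6+14+24+33+47 = 124.
Difference = 123 − 124 = -1.

-1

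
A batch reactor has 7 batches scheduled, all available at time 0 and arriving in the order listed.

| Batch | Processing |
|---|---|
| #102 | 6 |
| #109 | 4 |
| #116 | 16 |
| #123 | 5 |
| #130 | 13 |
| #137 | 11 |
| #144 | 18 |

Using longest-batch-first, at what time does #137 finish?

58

LPT (decreasing processing time): #144 #116 #130 #137 #102 #123 #109.
#144: 0→18
#116: 18→34
#130: 34→47
#137: 47→58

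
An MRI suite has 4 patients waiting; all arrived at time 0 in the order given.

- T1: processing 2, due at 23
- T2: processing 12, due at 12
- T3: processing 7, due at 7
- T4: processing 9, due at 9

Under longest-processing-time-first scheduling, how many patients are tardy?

LPT (decreasing processing time): T2 T4 T3 T1.
T2: 0→12, due 12, tardiness 0
T4: 12→21, due 9, tardiness 12
T3: 21→28, due 7, tardiness 21
T1: 28→30, due 23, tardiness 7
Late patients: 3.

3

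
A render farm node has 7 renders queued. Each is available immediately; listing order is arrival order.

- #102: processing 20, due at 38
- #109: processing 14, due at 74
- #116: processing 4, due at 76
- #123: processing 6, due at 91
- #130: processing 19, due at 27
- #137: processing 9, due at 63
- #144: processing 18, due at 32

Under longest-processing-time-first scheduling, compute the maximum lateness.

LPT (decreasing processing time): #102 #130 #144 #109 #137 #123 #116.
#102: 0→20, due 38, lateness -18
#130: 20→39, due 27, lateness 12
#144: 39→57, due 32, lateness 25
#109: 57→71, due 74, lateness -3
#137: 71→80, due 63, lateness 17
#123: 80→86, due 91, lateness -5
#116: 86→90, due 76, lateness 14
Maximum = 25.

25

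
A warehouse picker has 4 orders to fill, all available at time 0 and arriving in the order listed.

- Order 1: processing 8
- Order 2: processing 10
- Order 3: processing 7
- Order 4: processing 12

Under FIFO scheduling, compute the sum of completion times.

FIFO (arrival order): Order 1 Order 2 Order 3 Order 4.
Order 1: 0→8
Order 2: 8→18
Order 3: 18→25
Order 4: 25→37
Sum = 8+18+25+37 = 88.

88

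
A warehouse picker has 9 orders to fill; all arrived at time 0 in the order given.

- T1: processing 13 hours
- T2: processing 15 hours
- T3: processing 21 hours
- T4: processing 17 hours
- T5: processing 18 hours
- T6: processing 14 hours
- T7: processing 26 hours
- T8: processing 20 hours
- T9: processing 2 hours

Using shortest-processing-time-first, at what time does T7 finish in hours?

146

SPT (increasing processing time): T9 T1 T6 T2 T4 T5 T8 T3 T7.
T9: 0→2
T1: 2→15
T6: 15→29
T2: 29→44
T4: 44→61
T5: 61→79
T8: 79→99
T3: 99→120
T7: 120→146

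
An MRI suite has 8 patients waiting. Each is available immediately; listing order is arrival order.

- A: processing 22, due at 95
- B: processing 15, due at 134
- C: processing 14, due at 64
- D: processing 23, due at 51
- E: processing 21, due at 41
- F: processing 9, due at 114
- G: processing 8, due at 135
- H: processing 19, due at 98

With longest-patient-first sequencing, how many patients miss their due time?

3

LPT (decreasing processing time): D A E H B C F G.
D: 0→23, due 51, tardiness 0
A: 23→45, due 95, tardiness 0
E: 45→66, due 41, tardiness 25
H: 66→85, due 98, tardiness 0
B: 85→100, due 134, tardiness 0
C: 100→114, due 64, tardiness 50
F: 114→123, due 114, tardiness 9
G: 123→131, due 135, tardiness 0
Late patients: 3.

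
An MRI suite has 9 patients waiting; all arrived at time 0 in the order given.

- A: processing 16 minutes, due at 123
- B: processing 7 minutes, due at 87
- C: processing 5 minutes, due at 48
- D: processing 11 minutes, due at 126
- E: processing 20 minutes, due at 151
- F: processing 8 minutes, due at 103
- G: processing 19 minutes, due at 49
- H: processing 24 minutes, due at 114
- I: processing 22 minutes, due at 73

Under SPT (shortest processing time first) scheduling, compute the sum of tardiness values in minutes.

70

SPT (increasing processing time): C B F D A G E I H.
C: 0→5, due 48, tardiness 0
B: 5→12, due 87, tardiness 0
F: 12→20, due 103, tardiness 0
D: 20→31, due 126, tardiness 0
A: 31→47, due 123, tardiness 0
G: 47→66, due 49, tardiness 17
E: 66→86, due 151, tardiness 0
I: 86→108, due 73, tardiness 35
H: 108→132, due 114, tardiness 18
Sum = 0+0+0+0+0+17+0+35+18 = 70.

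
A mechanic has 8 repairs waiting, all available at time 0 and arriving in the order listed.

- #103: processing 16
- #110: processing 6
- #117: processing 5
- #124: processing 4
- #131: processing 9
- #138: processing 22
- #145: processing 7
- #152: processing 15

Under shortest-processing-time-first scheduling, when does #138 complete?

84

SPT (increasing processing time): #124 #117 #110 #145 #131 #152 #103 #138.
#124: 0→4
#117: 4→9
#110: 9→15
#145: 15→22
#131: 22→31
#152: 31→46
#103: 46→62
#138: 62→84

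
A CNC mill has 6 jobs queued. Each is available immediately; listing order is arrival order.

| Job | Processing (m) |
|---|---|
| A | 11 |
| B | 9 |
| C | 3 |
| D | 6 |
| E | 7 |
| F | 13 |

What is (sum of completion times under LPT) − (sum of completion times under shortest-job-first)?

67

LPT (decreasing processing time): F A B E D C.
F: 0→13
A: 13→24
B: 24→33
E: 33→40
D: 40→46
C: 46→49
Sum = 13+24+33+40+46+49 = 205.
SPT (increasing processing time): C D E B A F.
C: 0→3
D: 3→9
E: 9→16
B: 16→25
A: 25→36
F: 36→49
Sum = 3+9+16+25+36+49 = 138.
Difference = 205 − 138 = 67.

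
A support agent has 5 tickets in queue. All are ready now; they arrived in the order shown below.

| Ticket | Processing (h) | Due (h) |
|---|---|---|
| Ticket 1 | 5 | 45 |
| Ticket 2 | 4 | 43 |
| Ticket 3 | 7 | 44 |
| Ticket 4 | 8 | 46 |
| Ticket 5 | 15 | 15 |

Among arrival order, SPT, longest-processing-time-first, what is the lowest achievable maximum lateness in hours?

FIFO (arrival order): Ticket 1 Ticket 2 Ticket 3 Ticket 4 Ticket 5.
Ticket 1: 0→5, due 45, lateness -40
Ticket 2: 5→9, due 43, lateness -34
Ticket 3: 9→16, due 44, lateness -28
Ticket 4: 16→24, due 46, lateness -22
Ticket 5: 24→39, due 15, lateness 24
Maximum = 24.
SPT (increasing processing time): Ticket 2 Ticket 1 Ticket 3 Ticket 4 Ticket 5.
Ticket 2: 0→4, due 43, lateness -39
Ticket 1: 4→9, due 45, lateness -36
Ticket 3: 9→16, due 44, lateness -28
Ticket 4: 16→24, due 46, lateness -22
Ticket 5: 24→39, due 15, lateness 24
Maximum = 24.
LPT (decreasing processing time): Ticket 5 Ticket 4 Ticket 3 Ticket 1 Ticket 2.
Ticket 5: 0→15, due 15, lateness 0
Ticket 4: 15→23, due 46, lateness -23
Ticket 3: 23→30, due 44, lateness -14
Ticket 1: 30→35, due 45, lateness -10
Ticket 2: 35→39, due 43, lateness -4
Maximum = 0.
FIFO 24, SPT 24, LPT 0 → minimum 0.

0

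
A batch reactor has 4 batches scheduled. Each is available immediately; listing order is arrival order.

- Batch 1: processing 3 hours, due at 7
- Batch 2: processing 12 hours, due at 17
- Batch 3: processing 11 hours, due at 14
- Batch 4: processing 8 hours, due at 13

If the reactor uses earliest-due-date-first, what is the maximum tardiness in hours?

EDD (increasing due date): Batch 1 Batch 4 Batch 3 Batch 2.
Batch 1: 0→3, due 7, tardiness 0
Batch 4: 3→11, due 13, tardiness 0
Batch 3: 11→22, due 14, tardiness 8
Batch 2: 22→34, due 17, tardiness 17
Maximum = 17.

17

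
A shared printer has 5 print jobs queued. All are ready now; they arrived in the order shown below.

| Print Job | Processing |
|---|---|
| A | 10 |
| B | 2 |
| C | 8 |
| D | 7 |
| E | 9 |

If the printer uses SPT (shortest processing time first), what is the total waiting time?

SPT (increasing processing time): B D C E A.
B: waits 0, runs 0→2
D: waits 2, runs 2→9
C: waits 9, runs 9→17
E: waits 17, runs 17→26
A: waits 26, runs 26→36
Sum = 0+2+9+17+26 = 54.

54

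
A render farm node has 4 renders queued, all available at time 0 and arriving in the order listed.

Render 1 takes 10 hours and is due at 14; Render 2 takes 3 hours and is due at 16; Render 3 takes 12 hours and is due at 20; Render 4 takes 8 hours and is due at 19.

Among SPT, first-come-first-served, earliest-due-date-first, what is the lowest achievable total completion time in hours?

68

SPT (increasing processing time): Render 2 Render 4 Render 1 Render 3.
Render 2: 0→3
Render 4: 3→11
Render 1: 11→21
Render 3: 21→33
Sum = 3+11+21+33 = 68.
FIFO (arrival order): Render 1 Render 2 Render 3 Render 4.
Render 1: 0→10
Render 2: 10→13
Render 3: 13→25
Render 4: 25→33
Sum = 10+13+25+33 = 81.
EDD (increasing due date): Render 1 Render 2 Render 4 Render 3.
Render 1: 0→10
Render 2: 10→13
Render 4: 13→21
Render 3: 21→33
Sum = 10+13+21+33 = 77.
SPT 68, FIFO 81, EDD 77 → minimum 68.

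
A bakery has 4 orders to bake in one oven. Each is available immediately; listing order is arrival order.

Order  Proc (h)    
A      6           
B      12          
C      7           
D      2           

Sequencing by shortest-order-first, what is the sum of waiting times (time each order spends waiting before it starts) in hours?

SPT (increasing processing time): D A C B.
D: waits 0, runs 0→2
A: waits 2, runs 2→8
C: waits 8, runs 8→15
B: waits 15, runs 15→27
Sum = 0+2+8+15 = 25.

25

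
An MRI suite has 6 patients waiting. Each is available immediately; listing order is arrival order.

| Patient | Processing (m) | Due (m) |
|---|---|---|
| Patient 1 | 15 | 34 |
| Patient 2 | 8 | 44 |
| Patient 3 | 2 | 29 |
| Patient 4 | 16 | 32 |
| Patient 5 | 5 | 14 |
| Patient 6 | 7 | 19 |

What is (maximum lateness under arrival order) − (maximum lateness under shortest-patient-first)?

13

FIFO (arrival order): Patient 1 Patient 2 Patient 3 Patient 4 Patient 5 Patient 6.
Patient 1: 0→15, due 34, lateness -19
Patient 2: 15→23, due 44, lateness -21
Patient 3: 23→25, due 29, lateness -4
Patient 4: 25→41, due 32, lateness 9
Patient 5: 41→46, due 14, lateness 32
Patient 6: 46→53, due 19, lateness 34
Maximum = 34.
SPT (increasing processing time): Patient 3 Patient 5 Patient 6 Patient 2 Patient 1 Patient 4.
Patient 3: 0→2, due 29, lateness -27
Patient 5: 2→7, due 14, lateness -7
Patient 6: 7→14, due 19, lateness -5
Patient 2: 14→22, due 44, lateness -22
Patient 1: 22→37, due 34, lateness 3
Patient 4: 37→53, due 32, lateness 21
Maximum = 21.
Difference = 34 − 21 = 13.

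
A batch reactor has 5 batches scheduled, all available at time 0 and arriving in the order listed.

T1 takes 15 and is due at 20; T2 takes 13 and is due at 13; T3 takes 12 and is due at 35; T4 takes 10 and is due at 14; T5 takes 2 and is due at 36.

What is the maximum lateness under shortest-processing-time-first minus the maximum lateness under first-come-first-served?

SPT (increasing processing time): T5 T4 T3 T2 T1.
T5: 0→2, due 36, lateness -34
T4: 2→12, due 14, lateness -2
T3: 12→24, due 35, lateness -11
T2: 24→37, due 13, lateness 24
T1: 37→52, due 20, lateness 32
Maximum = 32.
FIFO (arrival order): T1 T2 T3 T4 T5.
T1: 0→15, due 20, lateness -5
T2: 15→28, due 13, lateness 15
T3: 28→40, due 35, lateness 5
T4: 40→50, due 14, lateness 36
T5: 50→52, due 36, lateness 16
Maximum = 36.
Difference = 32 − 36 = -4.

-4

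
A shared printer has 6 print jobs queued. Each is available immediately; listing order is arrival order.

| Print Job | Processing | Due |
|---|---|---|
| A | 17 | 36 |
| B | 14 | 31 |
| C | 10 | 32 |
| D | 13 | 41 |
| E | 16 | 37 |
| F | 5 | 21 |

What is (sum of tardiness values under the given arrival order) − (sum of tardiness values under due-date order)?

FIFO (arrival order): A B C D E F.
A: 0→17, due 36, tardiness 0
B: 17→31, due 31, tardiness 0
C: 31→41, due 32, tardiness 9
D: 41→54, due 41, tardiness 13
E: 54→70, due 37, tardiness 33
F: 70→75, due 21, tardiness 54
Sum = 0+0+9+13+33+54 = 109.
EDD (increasing due date): F B C A E D.
F: 0→5, due 21, tardiness 0
B: 5→19, due 31, tardiness 0
C: 19→29, due 32, tardiness 0
A: 29→46, due 36, tardiness 10
E: 46→62, due 37, tardiness 25
D: 62→75, due 41, tardiness 34
Sum = 0+0+0+10+25+34 = 69.
Difference = 109 − 69 = 40.

40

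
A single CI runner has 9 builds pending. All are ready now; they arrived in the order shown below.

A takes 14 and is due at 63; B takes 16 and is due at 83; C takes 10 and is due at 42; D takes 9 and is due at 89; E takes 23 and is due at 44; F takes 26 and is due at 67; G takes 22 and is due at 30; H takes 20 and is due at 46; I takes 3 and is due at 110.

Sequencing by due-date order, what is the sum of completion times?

802

EDD (increasing due date): G C E H A F B D I.
G: 0→22
C: 22→32
E: 32→55
H: 55→75
A: 75→89
F: 89→115
B: 115→131
D: 131→140
I: 140→143
Sum = 22+32+55+75+89+115+131+140+143 = 802.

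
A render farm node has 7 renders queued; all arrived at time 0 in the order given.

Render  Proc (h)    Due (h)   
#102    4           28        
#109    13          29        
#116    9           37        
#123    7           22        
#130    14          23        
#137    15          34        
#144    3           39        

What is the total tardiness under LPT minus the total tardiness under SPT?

LPT (decreasing processing time): #137 #130 #109 #116 #123 #102 #144.
#137: 0→15, due 34, tardiness 0
#130: 15→29, due 23, tardiness 6
#109: 29→42, due 29, tardiness 13
#116: 42→51, due 37, tardiness 14
#123: 51→58, due 22, tardiness 36
#102: 58→62, due 28, tardiness 34
#144: 62→65, due 39, tardiness 26
Sum = 0+6+13+14+36+34+26 = 129.
SPT (increasing processing time): #144 #102 #123 #116 #109 #130 #137.
#144: 0→3, due 39, tardiness 0
#102: 3→7, due 28, tardiness 0
#123: 7→14, due 22, tardiness 0
#116: 14→23, due 37, tardiness 0
#109: 23→36, due 29, tardiness 7
#130: 36→50, due 23, tardiness 27
#137: 50→65, due 34, tardiness 31
Sum = 0+0+0+0+7+27+31 = 65.
Difference = 129 − 65 = 64.

64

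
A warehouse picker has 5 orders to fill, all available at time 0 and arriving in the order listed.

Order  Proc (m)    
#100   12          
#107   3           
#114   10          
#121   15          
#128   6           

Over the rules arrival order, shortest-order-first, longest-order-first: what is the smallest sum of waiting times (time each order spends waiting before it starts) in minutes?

FIFO (arrival order): #100 #107 #114 #121 #128.
#100: waits 0, runs 0→12
#107: waits 12, runs 12→15
#114: waits 15, runs 15→25
#121: waits 25, runs 25→40
#128: waits 40, runs 40→46
Sum = 0+12+15+25+40 = 92.
SPT (increasing processing time): #107 #128 #114 #100 #121.
#107: waits 0, runs 0→3
#128: waits 3, runs 3→9
#114: waits 9, runs 9→19
#100: waits 19, runs 19→31
#121: waits 31, runs 31→46
Sum = 0+3+9+19+31 = 62.
LPT (decreasing processing time): #121 #100 #114 #128 #107.
#121: waits 0, runs 0→15
#100: waits 15, runs 15→27
#114: waits 27, runs 27→37
#128: waits 37, runs 37→43
#107: waits 43, runs 43→46
Sum = 0+15+27+37+43 = 122.
FIFO 92, SPT 62, LPT 122 → minimum 62.

62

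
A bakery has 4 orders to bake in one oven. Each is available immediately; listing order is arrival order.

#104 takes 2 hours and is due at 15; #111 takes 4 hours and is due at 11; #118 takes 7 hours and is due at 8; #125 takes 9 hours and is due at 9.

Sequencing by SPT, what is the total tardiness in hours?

SPT (increasing processing time): #104 #111 #118 #125.
#104: 0→2, due 15, tardiness 0
#111: 2→6, due 11, tardiness 0
#118: 6→13, due 8, tardiness 5
#125: 13→22, due 9, tardiness 13
Sum = 0+0+5+13 = 18.

18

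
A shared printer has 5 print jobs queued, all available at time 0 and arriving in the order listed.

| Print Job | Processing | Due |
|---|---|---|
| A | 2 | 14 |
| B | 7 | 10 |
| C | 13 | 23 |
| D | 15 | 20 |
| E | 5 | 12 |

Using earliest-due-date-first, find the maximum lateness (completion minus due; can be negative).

19

EDD (increasing due date): B E A D C.
B: 0→7, due 10, lateness -3
E: 7→12, due 12, lateness 0
A: 12→14, due 14, lateness 0
D: 14→29, due 20, lateness 9
C: 29→42, due 23, lateness 19
Maximum = 19.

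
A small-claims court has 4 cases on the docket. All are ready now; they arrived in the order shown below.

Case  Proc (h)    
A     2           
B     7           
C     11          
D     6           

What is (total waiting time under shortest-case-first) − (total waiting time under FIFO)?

-6

SPT (increasing processing time): A D B C.
A: waits 0, runs 0→2
D: waits 2, runs 2→8
B: waits 8, runs 8→15
C: waits 15, runs 15→26
Sum = 0+2+8+15 = 25.
FIFO (arrival order): A B C D.
A: waits 0, runs 0→2
B: waits 2, runs 2→9
C: waits 9, runs 9→20
D: waits 20, runs 20→26
Sum = 0+2+9+20 = 31.
Difference = 25 − 31 = -6.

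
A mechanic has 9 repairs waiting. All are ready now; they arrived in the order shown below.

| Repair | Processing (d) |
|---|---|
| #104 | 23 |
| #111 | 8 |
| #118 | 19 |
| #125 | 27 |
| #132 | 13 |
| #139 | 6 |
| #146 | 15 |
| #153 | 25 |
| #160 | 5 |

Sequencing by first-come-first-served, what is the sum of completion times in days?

FIFO (arrival order): #104 #111 #118 #125 #132 #139 #146 #153 #160.
#104: 0→23
#111: 23→31
#118: 31→50
#125: 50→77
#132: 77→90
#139: 90→96
#146: 96→111
#153: 111→136
#160: 136→141
Sum = 23+31+50+77+90+96+111+136+141 = 755.

755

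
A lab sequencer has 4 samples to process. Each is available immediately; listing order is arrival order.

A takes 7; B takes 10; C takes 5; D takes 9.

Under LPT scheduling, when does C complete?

LPT (decreasing processing time): B D A C.
B: 0→10
D: 10→19
A: 19→26
C: 26→31

31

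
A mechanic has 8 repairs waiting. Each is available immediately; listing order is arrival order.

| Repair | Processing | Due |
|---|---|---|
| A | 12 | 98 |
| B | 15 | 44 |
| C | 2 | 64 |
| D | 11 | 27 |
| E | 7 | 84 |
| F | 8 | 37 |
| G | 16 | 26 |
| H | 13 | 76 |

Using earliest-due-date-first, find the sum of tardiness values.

EDD (increasing due date): G D F B C H E A.
G: 0→16, due 26, tardiness 0
D: 16→27, due 27, tardiness 0
F: 27→35, due 37, tardiness 0
B: 35→50, due 44, tardiness 6
C: 50→52, due 64, tardiness 0
H: 52→65, due 76, tardiness 0
E: 65→72, due 84, tardiness 0
A: 72→84, due 98, tardiness 0
Sum = 0+0+0+6+0+0+0+0 = 6.

6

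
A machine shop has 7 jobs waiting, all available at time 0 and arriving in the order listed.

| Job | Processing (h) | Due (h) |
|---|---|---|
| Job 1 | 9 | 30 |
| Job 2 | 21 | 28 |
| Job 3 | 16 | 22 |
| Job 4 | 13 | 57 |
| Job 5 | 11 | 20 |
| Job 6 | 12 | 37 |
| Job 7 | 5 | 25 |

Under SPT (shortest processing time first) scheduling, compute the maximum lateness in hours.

SPT (increasing processing time): Job 7 Job 1 Job 5 Job 6 Job 4 Job 3 Job 2.
Job 7: 0→5, due 25, lateness -20
Job 1: 5→14, due 30, lateness -16
Job 5: 14→25, due 20, lateness 5
Job 6: 25→37, due 37, lateness 0
Job 4: 37→50, due 57, lateness -7
Job 3: 50→66, due 22, lateness 44
Job 2: 66→87, due 28, lateness 59
Maximum = 59.

59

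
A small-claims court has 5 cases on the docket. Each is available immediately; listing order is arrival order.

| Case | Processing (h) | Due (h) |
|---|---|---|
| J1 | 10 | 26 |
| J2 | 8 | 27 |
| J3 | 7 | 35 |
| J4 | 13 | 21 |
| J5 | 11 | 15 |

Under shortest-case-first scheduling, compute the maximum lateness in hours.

SPT (increasing processing time): J3 J2 J1 J5 J4.
J3: 0→7, due 35, lateness -28
J2: 7→15, due 27, lateness -12
J1: 15→25, due 26, lateness -1
J5: 25→36, due 15, lateness 21
J4: 36→49, due 21, lateness 28
Maximum = 28.

28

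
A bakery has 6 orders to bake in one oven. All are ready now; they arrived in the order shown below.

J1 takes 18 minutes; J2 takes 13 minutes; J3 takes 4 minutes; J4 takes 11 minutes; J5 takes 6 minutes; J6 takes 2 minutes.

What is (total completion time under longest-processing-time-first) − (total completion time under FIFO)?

LPT (decreasing processing time): J1 J2 J4 J5 J3 J6.
J1: 0→18
J2: 18→31
J4: 31→42
J5: 42→48
J3: 48→52
J6: 52→54
Sum = 18+31+42+48+52+54 = 245.
FIFO (arrival order): J1 J2 J3 J4 J5 J6.
J1: 0→18
J2: 18→31
J3: 31→35
J4: 35→46
J5: 46→52
J6: 52→54
Sum = 18+31+35+46+52+54 = 236.
Difference = 245 − 236 = 9.

9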